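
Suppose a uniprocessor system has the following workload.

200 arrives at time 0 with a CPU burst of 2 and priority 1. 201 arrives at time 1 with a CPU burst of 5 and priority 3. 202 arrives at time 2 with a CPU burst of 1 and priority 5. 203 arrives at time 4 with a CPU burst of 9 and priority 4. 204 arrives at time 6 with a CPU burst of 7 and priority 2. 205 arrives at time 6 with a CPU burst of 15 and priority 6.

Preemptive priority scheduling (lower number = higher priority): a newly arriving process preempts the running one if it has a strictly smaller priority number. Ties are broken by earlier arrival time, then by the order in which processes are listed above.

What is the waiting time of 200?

0

Gantt: | 200 0-2 | 201 2-6 | 204 6-13 | 201 13-14 | 203 14-23 | 202 23-24 | 205 24-39 |
Completion: 200=2  201=14  202=24  203=23  204=13  205=39
Waiting(200) = turnaround − burst = 2 − 2 = 0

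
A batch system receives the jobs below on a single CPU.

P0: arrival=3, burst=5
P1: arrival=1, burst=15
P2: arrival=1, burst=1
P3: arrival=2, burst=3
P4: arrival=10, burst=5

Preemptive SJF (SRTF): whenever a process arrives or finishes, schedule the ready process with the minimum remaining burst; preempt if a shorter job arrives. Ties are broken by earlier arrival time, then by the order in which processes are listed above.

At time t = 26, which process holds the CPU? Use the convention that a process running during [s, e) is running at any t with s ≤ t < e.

Timeline: | idle 0-1 | P2 1-2 | P3 2-5 | P0 5-10 | P4 10-15 | P1 15-30 |
Completion: P0=10  P1=30  P2=2  P3=5  P4=15
Turnaround (C−A): P0=7  P1=29  P2=1  P3=3  P4=5

P1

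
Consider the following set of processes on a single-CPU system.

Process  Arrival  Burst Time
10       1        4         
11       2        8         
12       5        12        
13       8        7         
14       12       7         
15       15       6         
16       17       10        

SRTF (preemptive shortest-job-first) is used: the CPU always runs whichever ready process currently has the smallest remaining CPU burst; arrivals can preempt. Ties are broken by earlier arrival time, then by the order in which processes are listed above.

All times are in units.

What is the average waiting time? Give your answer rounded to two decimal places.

11.57

Gantt: | idle 0-1 | 10 1-5 | 11 5-13 | 13 13-20 | 15 20-26 | 14 26-33 | 16 33-43 | 12 43-55 |
Completion: 10=5  11=13  12=55  13=20  14=33  15=26  16=43
Turnaround (C−A): 10=4  11=11  12=50  13=12  14=21  15=11  16=26
Waiting times: 10=0, 11=3, 12=38, 13=5, 14=14, 15=5, 16=16
Average waiting = (0+3+38+5+14+5+16) / 7 = 81/7 = 11.57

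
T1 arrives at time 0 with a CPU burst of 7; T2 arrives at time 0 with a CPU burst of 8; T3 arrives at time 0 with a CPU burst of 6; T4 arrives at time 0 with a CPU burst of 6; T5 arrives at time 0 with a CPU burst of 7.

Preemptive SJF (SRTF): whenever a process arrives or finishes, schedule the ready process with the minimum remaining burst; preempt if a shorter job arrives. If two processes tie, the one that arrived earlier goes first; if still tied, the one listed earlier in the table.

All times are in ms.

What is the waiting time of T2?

Timeline: | T3 0-6 | T4 6-12 | T1 12-19 | T5 19-26 | T2 26-34 |
Completion: T1=19  T2=34  T3=6  T4=12  T5=26
Waiting(T2) = turnaround − burst = 34 − 8 = 26

26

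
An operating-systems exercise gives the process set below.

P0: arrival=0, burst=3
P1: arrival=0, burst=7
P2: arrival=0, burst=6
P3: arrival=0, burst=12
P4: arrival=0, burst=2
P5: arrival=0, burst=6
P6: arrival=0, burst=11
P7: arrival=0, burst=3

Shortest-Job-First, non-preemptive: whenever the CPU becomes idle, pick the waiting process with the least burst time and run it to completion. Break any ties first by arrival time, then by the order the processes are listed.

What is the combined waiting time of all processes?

114

Gantt: | P4 0-2 | P0 2-5 | P7 5-8 | P2 8-14 | P5 14-20 | P1 20-27 | P6 27-38 | P3 38-50 |
Completion: P0=5  P1=27  P2=14  P3=50  P4=2  P5=20  P6=38  P7=8
Turnaround (C−A): P0=5  P1=27  P2=14  P3=50  P4=2  P5=20  P6=38  P7=8
Waiting = turnaround − burst: P0=2, P1=20, P2=8, P3=38, P4=0, P5=14, P6=27, P7=5
Total waiting = 2 + 20 + 8 + 38 + 0 + 14 + 27 + 5 = 114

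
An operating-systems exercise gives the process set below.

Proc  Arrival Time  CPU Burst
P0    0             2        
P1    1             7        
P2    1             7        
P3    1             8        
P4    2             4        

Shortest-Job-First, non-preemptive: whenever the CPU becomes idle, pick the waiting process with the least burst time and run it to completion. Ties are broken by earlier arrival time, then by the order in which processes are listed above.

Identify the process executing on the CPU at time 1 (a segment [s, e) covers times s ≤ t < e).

Timeline: | P0 0-2 | P4 2-6 | P1 6-13 | P2 13-20 | P3 20-28 |
Completion: P0=2  P1=13  P2=20  P3=28  P4=6

P0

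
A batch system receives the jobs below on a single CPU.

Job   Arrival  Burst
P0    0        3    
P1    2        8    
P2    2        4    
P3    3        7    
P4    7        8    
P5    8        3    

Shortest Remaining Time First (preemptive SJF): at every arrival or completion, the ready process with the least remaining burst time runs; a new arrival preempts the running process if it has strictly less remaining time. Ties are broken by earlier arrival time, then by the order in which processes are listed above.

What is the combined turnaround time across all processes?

Schedule: | P0 0-3 | P2 3-7 | P3 7-8 | P5 8-11 | P3 11-17 | P1 17-25 | P4 25-33 |
Completion: P0=3  P1=25  P2=7  P3=17  P4=33  P5=11
Turnaround = completion − arrival: P0=3, P1=23, P2=5, P3=14, P4=26, P5=3
Total turnaround = 3 + 23 + 5 + 14 + 26 + 3 = 74

74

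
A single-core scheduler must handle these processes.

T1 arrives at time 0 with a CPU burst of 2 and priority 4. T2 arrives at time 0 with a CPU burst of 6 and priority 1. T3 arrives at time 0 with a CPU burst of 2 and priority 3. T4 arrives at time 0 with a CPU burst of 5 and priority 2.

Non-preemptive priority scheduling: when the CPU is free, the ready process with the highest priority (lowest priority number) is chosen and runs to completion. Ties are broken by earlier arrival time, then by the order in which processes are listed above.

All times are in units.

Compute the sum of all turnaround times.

45

Timeline: | T2 0-6 | T4 6-11 | T3 11-13 | T1 13-15 |
Completion: T1=15  T2=6  T3=13  T4=11
Turnaround = completion − arrival: T1=15, T2=6, T3=13, T4=11
Total turnaround = 15 + 6 + 13 + 11 = 45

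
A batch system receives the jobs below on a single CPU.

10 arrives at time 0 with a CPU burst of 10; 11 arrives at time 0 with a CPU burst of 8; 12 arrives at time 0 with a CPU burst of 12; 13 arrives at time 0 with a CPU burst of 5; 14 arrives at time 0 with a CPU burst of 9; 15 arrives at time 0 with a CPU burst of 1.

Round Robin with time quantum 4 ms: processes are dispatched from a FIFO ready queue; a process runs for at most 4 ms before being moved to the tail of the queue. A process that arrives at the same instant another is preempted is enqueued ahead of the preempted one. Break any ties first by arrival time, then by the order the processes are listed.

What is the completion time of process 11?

Schedule: | 10 0-4 | 11 4-8 | 12 8-12 | 13 12-16 | 14 16-20 | 15 20-21 | 10 21-25 | 11 25-29 | 12 29-33 | 13 33-34 | 14 34-38 | 10 38-40 | 12 40-44 | 14 44-45 |
Completion: 10=40  11=29  12=44  13=34  14=45  15=21

29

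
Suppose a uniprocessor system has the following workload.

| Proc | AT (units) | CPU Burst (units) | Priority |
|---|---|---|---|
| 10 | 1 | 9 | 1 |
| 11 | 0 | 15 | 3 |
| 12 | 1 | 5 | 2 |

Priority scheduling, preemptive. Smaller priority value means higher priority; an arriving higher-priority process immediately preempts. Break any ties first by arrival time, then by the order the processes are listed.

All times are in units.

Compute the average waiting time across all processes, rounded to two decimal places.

7.67

Gantt: | 11 0-1 | 10 1-10 | 12 10-15 | 11 15-29 |
Completion: 10=10  11=29  12=15
Turnaround (C−A): 10=9  11=29  12=14
Waiting times: 10=0, 11=14, 12=9
Average waiting = (0+14+9) / 3 = 23/3 = 7.67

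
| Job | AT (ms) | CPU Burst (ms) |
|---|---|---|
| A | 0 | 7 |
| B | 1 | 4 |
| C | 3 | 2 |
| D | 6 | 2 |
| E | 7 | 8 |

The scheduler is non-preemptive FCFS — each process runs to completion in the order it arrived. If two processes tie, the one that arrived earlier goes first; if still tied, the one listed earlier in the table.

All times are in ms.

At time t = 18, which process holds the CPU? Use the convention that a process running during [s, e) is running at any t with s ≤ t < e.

E

Timeline: | A 0-7 | B 7-11 | C 11-13 | D 13-15 | E 15-23 |
Completion: A=7  B=11  C=13  D=15  E=23
Turnaround (C−A): A=7  B=10  C=10  D=9  E=16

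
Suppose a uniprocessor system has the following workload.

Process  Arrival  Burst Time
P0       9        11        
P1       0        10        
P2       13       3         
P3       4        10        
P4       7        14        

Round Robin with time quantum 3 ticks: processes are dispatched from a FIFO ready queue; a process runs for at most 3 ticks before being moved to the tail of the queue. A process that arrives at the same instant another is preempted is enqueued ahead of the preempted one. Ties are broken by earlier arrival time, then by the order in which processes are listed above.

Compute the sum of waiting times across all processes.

101

Schedule: | P1 0-6 | P3 6-9 | P1 9-12 | P4 12-15 | P0 15-18 | P3 18-21 | P1 21-22 | P2 22-25 | P4 25-28 | P0 28-31 | P3 31-34 | P4 34-37 | P0 37-40 | P3 40-41 | P4 41-44 | P0 44-46 | P4 46-48 |
Completion: P0=46  P1=22  P2=25  P3=41  P4=48
Waiting = turnaround − burst: P0=26, P1=12, P2=9, P3=27, P4=27
Total waiting = 26 + 12 + 9 + 27 + 27 = 101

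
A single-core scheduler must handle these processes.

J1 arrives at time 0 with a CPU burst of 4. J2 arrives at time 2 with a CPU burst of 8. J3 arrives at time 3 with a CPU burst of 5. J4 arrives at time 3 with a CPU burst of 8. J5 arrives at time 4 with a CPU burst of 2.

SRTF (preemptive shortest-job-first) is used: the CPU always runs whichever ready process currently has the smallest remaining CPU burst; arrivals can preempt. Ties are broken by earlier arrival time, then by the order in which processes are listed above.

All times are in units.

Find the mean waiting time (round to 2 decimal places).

5.60

Gantt: | J1 0-4 | J5 4-6 | J3 6-11 | J2 11-19 | J4 19-27 |
Completion: J1=4  J2=19  J3=11  J4=27  J5=6
Waiting times: J1=0, J2=9, J3=3, J4=16, J5=0
Average waiting = (0+9+3+16+0) / 5 = 28/5 = 5.60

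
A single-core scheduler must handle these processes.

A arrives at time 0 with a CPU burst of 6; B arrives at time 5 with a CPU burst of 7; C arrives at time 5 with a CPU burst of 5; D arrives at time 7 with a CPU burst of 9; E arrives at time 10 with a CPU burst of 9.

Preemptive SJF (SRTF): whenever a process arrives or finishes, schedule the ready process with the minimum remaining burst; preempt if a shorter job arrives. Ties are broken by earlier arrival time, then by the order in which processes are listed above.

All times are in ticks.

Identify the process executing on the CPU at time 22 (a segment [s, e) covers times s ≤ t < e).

Schedule: | A 0-6 | C 6-11 | B 11-18 | D 18-27 | E 27-36 |
Completion: A=6  B=18  C=11  D=27  E=36

D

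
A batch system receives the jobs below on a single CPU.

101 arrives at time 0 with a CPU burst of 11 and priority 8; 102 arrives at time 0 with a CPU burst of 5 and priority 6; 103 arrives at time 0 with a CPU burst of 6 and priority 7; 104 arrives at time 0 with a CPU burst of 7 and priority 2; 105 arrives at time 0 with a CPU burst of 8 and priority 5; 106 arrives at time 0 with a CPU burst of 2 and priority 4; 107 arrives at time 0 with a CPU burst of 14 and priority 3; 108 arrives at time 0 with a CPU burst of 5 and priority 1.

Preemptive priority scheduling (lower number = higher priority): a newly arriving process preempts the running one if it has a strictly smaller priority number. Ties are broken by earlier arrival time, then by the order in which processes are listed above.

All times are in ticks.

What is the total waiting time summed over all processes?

195

Gantt: | 108 0-5 | 104 5-12 | 107 12-26 | 106 26-28 | 105 28-36 | 102 36-41 | 103 41-47 | 101 47-58 |
Completion: 101=58  102=41  103=47  104=12  105=36  106=28  107=26  108=5
Waiting = turnaround − burst: 101=47, 102=36, 103=41, 104=5, 105=28, 106=26, 107=12, 108=0
Total waiting = 47 + 36 + 41 + 5 + 28 + 26 + 12 + 0 = 195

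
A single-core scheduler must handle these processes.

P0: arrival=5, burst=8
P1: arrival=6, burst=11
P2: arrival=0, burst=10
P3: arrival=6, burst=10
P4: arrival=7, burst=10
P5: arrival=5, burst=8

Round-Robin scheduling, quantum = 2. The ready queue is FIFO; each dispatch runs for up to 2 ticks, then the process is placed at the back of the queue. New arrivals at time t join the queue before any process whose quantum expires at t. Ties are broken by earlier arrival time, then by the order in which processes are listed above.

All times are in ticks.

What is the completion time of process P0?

42

Schedule: | P2 0-6 | P0 6-8 | P5 8-10 | P1 10-12 | P3 12-14 | P2 14-16 | P4 16-18 | P0 18-20 | P5 20-22 | P1 22-24 | P3 24-26 | P2 26-28 | P4 28-30 | P0 30-32 | P5 32-34 | P1 34-36 | P3 36-38 | P4 38-40 | P0 40-42 | P5 42-44 | P1 44-46 | P3 46-48 | P4 48-50 | P1 50-52 | P3 52-54 | P4 54-56 | P1 56-57 |
Completion: P0=42  P1=57  P2=28  P3=54  P4=56  P5=44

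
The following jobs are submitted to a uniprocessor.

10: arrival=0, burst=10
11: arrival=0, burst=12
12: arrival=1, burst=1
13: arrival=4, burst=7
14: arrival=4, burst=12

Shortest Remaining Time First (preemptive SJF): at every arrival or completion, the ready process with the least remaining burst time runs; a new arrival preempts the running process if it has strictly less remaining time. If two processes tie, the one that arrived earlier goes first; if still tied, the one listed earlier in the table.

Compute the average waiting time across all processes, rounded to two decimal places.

10.40

Schedule: | 10 0-1 | 12 1-2 | 10 2-11 | 13 11-18 | 11 18-30 | 14 30-42 |
Completion: 10=11  11=30  12=2  13=18  14=42
Turnaround (C−A): 10=11  11=30  12=1  13=14  14=38
Waiting times: 10=1, 11=18, 12=0, 13=7, 14=26
Average waiting = (1+18+0+7+26) / 5 = 52/5 = 10.40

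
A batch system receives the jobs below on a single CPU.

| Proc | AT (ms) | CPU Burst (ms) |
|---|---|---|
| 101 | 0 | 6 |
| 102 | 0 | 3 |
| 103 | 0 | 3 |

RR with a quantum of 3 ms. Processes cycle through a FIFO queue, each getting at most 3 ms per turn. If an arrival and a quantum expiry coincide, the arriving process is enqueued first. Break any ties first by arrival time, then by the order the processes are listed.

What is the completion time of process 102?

Gantt: | 101 0-3 | 102 3-6 | 103 6-9 | 101 9-12 |
Completion: 101=12  102=6  103=9

6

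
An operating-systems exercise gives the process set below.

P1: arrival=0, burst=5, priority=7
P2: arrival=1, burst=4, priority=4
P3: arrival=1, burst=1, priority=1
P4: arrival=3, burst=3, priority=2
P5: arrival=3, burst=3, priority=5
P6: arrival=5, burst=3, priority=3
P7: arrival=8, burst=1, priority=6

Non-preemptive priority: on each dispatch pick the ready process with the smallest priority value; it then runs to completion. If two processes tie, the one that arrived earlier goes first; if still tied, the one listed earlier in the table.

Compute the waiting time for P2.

11

Gantt: | P1 0-5 | P3 5-6 | P4 6-9 | P6 9-12 | P2 12-16 | P5 16-19 | P7 19-20 |
Completion: P1=5  P2=16  P3=6  P4=9  P5=19  P6=12  P7=20
Turnaround (C−A): P1=5  P2=15  P3=5  P4=6  P5=16  P6=7  P7=12
Waiting(P2) = turnaround − burst = 15 − 4 = 11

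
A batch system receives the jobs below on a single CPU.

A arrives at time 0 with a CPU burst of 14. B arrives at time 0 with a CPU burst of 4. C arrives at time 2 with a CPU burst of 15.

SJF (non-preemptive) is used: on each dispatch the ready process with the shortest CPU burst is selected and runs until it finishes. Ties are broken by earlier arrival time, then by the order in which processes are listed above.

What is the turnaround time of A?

Gantt: | B 0-4 | A 4-18 | C 18-33 |
Completion: A=18  B=4  C=33
Turnaround (C−A): A=18  B=4  C=31
Turnaround(A) = completion − arrival = 18 − 0 = 18

18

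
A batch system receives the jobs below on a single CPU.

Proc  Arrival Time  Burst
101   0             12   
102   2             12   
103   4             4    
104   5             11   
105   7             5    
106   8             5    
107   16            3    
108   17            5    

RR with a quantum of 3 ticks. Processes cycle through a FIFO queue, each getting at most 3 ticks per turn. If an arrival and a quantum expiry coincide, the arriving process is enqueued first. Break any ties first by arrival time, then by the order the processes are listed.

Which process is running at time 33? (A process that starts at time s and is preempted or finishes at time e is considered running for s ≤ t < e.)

Timeline: | 101 0-3 | 102 3-6 | 101 6-9 | 103 9-12 | 104 12-15 | 102 15-18 | 105 18-21 | 106 21-24 | 101 24-27 | 103 27-28 | 104 28-31 | 107 31-34 | 108 34-37 | 102 37-40 | 105 40-42 | 106 42-44 | 101 44-47 | 104 47-50 | 108 50-52 | 102 52-55 | 104 55-57 |
Completion: 101=47  102=55  103=28  104=57  105=42  106=44  107=34  108=52

107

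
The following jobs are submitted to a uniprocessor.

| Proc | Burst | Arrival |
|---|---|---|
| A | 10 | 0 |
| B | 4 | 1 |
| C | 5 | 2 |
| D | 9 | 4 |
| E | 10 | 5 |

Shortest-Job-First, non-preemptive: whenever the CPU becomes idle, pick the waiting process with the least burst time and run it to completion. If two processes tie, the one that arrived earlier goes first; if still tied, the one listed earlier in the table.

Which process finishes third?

C

Schedule: | A 0-10 | B 10-14 | C 14-19 | D 19-28 | E 28-38 |
Completion: A=10  B=14  C=19  D=28  E=38
Finish order: A → B → C → D → E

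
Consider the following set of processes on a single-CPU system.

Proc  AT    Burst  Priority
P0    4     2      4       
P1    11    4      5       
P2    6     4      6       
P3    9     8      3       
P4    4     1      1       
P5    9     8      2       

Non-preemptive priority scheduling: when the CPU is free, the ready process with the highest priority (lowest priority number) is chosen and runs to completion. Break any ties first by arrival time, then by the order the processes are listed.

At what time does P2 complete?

11

Timeline: | idle 0-4 | P4 4-5 | P0 5-7 | P2 7-11 | P5 11-19 | P3 19-27 | P1 27-31 |
Completion: P0=7  P1=31  P2=11  P3=27  P4=5  P5=19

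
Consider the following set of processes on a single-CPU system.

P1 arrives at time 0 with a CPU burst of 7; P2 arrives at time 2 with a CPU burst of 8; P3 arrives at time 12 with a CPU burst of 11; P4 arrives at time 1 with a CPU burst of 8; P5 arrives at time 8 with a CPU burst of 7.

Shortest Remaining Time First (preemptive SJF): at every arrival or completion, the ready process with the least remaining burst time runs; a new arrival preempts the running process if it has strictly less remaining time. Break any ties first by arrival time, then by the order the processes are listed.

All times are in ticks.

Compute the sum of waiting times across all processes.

51

Gantt: | P1 0-7 | P4 7-15 | P5 15-22 | P2 22-30 | P3 30-41 |
Completion: P1=7  P2=30  P3=41  P4=15  P5=22
Waiting = turnaround − burst: P1=0, P2=20, P3=18, P4=6, P5=7
Total waiting = 0 + 20 + 18 + 6 + 7 = 51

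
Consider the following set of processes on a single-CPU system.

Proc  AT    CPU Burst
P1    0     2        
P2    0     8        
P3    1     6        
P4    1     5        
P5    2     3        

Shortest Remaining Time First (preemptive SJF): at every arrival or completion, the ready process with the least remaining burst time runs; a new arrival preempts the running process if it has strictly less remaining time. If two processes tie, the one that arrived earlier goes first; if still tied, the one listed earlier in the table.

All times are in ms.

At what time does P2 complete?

Timeline: | P1 0-2 | P5 2-5 | P4 5-10 | P3 10-16 | P2 16-24 |
Completion: P1=2  P2=24  P3=16  P4=10  P5=5

24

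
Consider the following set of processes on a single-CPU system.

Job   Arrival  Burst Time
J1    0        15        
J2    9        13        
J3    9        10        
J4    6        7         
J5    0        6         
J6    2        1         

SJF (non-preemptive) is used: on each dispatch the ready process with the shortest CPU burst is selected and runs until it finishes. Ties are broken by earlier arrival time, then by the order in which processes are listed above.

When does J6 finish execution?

7

Schedule: | J5 0-6 | J6 6-7 | J4 7-14 | J3 14-24 | J2 24-37 | J1 37-52 |
Completion: J1=52  J2=37  J3=24  J4=14  J5=6  J6=7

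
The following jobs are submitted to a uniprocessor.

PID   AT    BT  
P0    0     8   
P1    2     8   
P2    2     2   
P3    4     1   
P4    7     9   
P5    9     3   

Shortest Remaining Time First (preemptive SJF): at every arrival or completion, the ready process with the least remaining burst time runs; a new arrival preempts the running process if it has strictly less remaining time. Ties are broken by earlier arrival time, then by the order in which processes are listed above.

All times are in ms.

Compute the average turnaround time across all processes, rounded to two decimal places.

Gantt: | P0 0-2 | P2 2-4 | P3 4-5 | P0 5-11 | P5 11-14 | P1 14-22 | P4 22-31 |
Completion: P0=11  P1=22  P2=4  P3=5  P4=31  P5=14
Turnaround times: P0=11, P1=20, P2=2, P3=1, P4=24, P5=5
Average turnaround = (11+20+2+1+24+5) / 6 = 63/6 = 10.50

10.50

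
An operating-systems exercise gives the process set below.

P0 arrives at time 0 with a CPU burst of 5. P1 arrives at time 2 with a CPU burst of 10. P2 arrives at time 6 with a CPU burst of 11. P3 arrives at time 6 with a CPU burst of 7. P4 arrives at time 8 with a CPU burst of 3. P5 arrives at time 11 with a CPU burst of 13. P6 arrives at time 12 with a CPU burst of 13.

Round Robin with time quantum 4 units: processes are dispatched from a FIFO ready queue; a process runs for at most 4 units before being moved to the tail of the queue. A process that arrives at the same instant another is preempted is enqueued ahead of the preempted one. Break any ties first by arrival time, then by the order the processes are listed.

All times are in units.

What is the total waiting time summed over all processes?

177

Gantt: | P0 0-4 | P1 4-8 | P0 8-9 | P2 9-13 | P3 13-17 | P4 17-20 | P1 20-24 | P5 24-28 | P6 28-32 | P2 32-36 | P3 36-39 | P1 39-41 | P5 41-45 | P6 45-49 | P2 49-52 | P5 52-56 | P6 56-60 | P5 60-61 | P6 61-62 |
Completion: P0=9  P1=41  P2=52  P3=39  P4=20  P5=61  P6=62
Waiting = turnaround − burst: P0=4, P1=29, P2=35, P3=26, P4=9, P5=37, P6=37
Total waiting = 4 + 29 + 35 + 26 + 9 + 37 + 37 = 177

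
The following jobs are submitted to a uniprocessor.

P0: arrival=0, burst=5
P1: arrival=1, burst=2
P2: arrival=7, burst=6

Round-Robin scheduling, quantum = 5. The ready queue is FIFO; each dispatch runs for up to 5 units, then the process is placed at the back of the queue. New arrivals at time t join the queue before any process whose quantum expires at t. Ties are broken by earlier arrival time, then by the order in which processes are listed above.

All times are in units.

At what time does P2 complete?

13

Timeline: | P0 0-5 | P1 5-7 | P2 7-13 |
Completion: P0=5  P1=7  P2=13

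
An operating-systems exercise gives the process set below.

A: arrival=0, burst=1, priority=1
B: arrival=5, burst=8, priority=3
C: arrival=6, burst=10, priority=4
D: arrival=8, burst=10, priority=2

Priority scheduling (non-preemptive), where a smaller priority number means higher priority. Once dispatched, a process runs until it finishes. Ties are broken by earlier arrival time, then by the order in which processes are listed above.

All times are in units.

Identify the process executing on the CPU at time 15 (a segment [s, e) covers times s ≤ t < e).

D

Timeline: | A 0-1 | idle 1-5 | B 5-13 | D 13-23 | C 23-33 |
Completion: A=1  B=13  C=33  D=23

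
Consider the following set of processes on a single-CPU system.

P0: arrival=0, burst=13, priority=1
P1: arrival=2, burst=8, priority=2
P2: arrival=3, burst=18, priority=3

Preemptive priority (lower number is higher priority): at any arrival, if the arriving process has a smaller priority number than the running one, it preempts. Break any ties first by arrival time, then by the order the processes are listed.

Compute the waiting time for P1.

Schedule: | P0 0-13 | P1 13-21 | P2 21-39 |
Completion: P0=13  P1=21  P2=39
Turnaround (C−A): P0=13  P1=19  P2=36
Waiting(P1) = turnaround − burst = 19 − 8 = 11

11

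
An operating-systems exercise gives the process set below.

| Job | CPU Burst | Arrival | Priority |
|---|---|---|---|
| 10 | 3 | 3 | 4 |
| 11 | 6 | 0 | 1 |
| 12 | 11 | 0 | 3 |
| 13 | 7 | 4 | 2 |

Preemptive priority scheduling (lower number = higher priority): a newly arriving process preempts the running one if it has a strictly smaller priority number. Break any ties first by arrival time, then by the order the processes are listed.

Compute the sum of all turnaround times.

Timeline: | 11 0-6 | 13 6-13 | 12 13-24 | 10 24-27 |
Completion: 10=27  11=6  12=24  13=13
Turnaround (C−A): 10=24  11=6  12=24  13=9
Turnaround = completion − arrival: 10=24, 11=6, 12=24, 13=9
Total turnaround = 24 + 6 + 24 + 9 = 63

63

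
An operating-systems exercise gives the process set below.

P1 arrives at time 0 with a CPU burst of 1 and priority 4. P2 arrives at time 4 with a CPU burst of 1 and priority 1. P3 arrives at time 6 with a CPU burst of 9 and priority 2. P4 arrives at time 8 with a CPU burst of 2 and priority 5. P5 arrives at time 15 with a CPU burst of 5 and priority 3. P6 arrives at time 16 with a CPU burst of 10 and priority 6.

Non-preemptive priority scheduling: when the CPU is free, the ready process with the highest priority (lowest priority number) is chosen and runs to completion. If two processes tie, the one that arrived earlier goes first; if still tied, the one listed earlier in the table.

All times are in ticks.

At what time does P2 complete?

5

Gantt: | P1 0-1 | idle 1-4 | P2 4-5 | idle 5-6 | P3 6-15 | P5 15-20 | P4 20-22 | P6 22-32 |
Completion: P1=1  P2=5  P3=15  P4=22  P5=20  P6=32
Turnaround (C−A): P1=1  P2=1  P3=9  P4=14  P5=5  P6=16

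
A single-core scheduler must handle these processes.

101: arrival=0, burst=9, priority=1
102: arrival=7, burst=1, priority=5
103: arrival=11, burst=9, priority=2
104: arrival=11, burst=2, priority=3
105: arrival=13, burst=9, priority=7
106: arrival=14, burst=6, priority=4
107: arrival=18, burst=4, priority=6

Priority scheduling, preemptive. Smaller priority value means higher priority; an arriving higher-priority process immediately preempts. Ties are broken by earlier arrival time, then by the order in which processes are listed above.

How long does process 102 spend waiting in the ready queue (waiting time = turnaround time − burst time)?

2

Schedule: | 101 0-9 | 102 9-10 | idle 10-11 | 103 11-20 | 104 20-22 | 106 22-28 | 107 28-32 | 105 32-41 |
Completion: 101=9  102=10  103=20  104=22  105=41  106=28  107=32
Waiting(102) = turnaround − burst = 3 − 1 = 2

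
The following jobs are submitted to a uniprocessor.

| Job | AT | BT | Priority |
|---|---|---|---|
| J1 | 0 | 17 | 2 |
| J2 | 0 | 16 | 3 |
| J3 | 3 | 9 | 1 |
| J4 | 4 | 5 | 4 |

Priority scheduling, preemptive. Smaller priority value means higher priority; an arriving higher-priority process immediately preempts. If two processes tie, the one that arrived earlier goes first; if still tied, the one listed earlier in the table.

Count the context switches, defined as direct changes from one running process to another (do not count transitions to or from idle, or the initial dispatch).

Schedule: | J1 0-3 | J3 3-12 | J1 12-26 | J2 26-42 | J4 42-47 |
Completion: J1=26  J2=42  J3=12  J4=47

4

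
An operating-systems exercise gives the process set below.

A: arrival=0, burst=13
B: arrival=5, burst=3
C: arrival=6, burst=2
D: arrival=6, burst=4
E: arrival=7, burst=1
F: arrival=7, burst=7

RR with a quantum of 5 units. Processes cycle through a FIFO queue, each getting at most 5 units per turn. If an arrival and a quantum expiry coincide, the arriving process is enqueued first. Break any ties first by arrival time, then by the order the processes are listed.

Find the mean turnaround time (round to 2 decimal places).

Timeline: | A 0-5 | B 5-8 | A 8-13 | C 13-15 | D 15-19 | E 19-20 | F 20-25 | A 25-28 | F 28-30 |
Completion: A=28  B=8  C=15  D=19  E=20  F=30
Turnaround (C−A): A=28  B=3  C=9  D=13  E=13  F=23
Turnaround times: A=28, B=3, C=9, D=13, E=13, F=23
Average turnaround = (28+3+9+13+13+23) / 6 = 89/6 = 14.83

14.83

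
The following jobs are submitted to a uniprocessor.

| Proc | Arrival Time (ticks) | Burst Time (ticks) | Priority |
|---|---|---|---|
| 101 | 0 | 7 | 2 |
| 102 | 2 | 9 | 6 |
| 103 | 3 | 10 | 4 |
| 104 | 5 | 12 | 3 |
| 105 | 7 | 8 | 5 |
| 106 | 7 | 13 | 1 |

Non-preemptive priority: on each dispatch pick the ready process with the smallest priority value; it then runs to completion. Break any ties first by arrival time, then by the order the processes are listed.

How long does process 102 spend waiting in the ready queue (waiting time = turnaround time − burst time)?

48

Gantt: | 101 0-7 | 106 7-20 | 104 20-32 | 103 32-42 | 105 42-50 | 102 50-59 |
Completion: 101=7  102=59  103=42  104=32  105=50  106=20
Waiting(102) = turnaround − burst = 57 − 9 = 48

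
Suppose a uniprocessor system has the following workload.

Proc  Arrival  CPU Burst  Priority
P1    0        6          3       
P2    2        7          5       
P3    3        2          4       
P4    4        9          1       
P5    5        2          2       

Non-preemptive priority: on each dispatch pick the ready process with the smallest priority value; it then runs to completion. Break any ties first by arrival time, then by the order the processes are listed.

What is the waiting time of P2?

Timeline: | P1 0-6 | P4 6-15 | P5 15-17 | P3 17-19 | P2 19-26 |
Completion: P1=6  P2=26  P3=19  P4=15  P5=17
Turnaround (C−A): P1=6  P2=24  P3=16  P4=11  P5=12
Waiting(P2) = turnaround − burst = 24 − 7 = 17

17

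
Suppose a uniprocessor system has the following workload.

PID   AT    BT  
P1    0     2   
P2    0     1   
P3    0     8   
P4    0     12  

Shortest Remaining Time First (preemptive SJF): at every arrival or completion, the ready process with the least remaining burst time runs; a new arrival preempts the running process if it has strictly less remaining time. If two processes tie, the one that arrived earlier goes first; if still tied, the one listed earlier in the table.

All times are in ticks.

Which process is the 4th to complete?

P4

Timeline: | P2 0-1 | P1 1-3 | P3 3-11 | P4 11-23 |
Completion: P1=3  P2=1  P3=11  P4=23
Finish order: P2 → P1 → P3 → P4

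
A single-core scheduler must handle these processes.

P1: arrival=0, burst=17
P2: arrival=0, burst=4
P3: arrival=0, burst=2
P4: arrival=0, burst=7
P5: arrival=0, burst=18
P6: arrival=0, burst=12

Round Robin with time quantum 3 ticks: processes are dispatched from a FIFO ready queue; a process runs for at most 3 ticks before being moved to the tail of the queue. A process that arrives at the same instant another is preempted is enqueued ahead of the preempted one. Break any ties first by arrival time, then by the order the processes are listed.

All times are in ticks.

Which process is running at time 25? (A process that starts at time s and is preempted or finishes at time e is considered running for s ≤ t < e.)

P5

Schedule: | P1 0-3 | P2 3-6 | P3 6-8 | P4 8-11 | P5 11-14 | P6 14-17 | P1 17-20 | P2 20-21 | P4 21-24 | P5 24-27 | P6 27-30 | P1 30-33 | P4 33-34 | P5 34-37 | P6 37-40 | P1 40-43 | P5 43-46 | P6 46-49 | P1 49-52 | P5 52-55 | P1 55-57 | P5 57-60 |
Completion: P1=57  P2=21  P3=8  P4=34  P5=60  P6=49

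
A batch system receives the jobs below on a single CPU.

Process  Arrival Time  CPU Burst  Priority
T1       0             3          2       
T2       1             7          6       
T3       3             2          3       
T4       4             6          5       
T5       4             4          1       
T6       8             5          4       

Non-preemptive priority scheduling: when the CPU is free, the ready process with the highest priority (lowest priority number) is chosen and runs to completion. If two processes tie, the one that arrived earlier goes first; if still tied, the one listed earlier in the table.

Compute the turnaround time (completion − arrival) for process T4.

Gantt: | T1 0-3 | T3 3-5 | T5 5-9 | T6 9-14 | T4 14-20 | T2 20-27 |
Completion: T1=3  T2=27  T3=5  T4=20  T5=9  T6=14
Turnaround (C−A): T1=3  T2=26  T3=2  T4=16  T5=5  T6=6
Turnaround(T4) = completion − arrival = 20 − 4 = 16

16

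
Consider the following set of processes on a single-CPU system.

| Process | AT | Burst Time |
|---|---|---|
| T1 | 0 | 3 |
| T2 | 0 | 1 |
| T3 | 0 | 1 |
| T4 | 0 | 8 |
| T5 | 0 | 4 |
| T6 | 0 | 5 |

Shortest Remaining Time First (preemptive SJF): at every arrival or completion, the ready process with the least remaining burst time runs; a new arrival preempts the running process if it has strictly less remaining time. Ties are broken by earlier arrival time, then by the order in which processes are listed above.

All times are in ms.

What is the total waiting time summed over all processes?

Schedule: | T2 0-1 | T3 1-2 | T1 2-5 | T5 5-9 | T6 9-14 | T4 14-22 |
Completion: T1=5  T2=1  T3=2  T4=22  T5=9  T6=14
Turnaround (C−A): T1=5  T2=1  T3=2  T4=22  T5=9  T6=14
Waiting = turnaround − burst: T1=2, T2=0, T3=1, T4=14, T5=5, T6=9
Total waiting = 2 + 0 + 1 + 14 + 5 + 9 = 31

31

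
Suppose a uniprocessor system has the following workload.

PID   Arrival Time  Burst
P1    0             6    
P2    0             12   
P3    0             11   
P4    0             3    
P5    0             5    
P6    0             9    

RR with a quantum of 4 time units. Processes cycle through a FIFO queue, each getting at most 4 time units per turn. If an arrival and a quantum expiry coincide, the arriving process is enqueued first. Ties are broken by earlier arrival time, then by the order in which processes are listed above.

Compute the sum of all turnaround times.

207

Gantt: | P1 0-4 | P2 4-8 | P3 8-12 | P4 12-15 | P5 15-19 | P6 19-23 | P1 23-25 | P2 25-29 | P3 29-33 | P5 33-34 | P6 34-38 | P2 38-42 | P3 42-45 | P6 45-46 |
Completion: P1=25  P2=42  P3=45  P4=15  P5=34  P6=46
Turnaround (C−A): P1=25  P2=42  P3=45  P4=15  P5=34  P6=46
Turnaround = completion − arrival: P1=25, P2=42, P3=45, P4=15, P5=34, P6=46
Total turnaround = 25 + 42 + 45 + 15 + 34 + 46 = 207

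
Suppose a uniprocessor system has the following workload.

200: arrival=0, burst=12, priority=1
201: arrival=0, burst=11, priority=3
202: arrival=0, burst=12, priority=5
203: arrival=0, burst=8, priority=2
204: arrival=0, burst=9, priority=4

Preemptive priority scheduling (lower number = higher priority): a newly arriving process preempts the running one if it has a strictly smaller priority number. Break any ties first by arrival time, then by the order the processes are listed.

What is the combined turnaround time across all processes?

Timeline: | 200 0-12 | 203 12-20 | 201 20-31 | 204 31-40 | 202 40-52 |
Completion: 200=12  201=31  202=52  203=20  204=40
Turnaround = completion − arrival: 200=12, 201=31, 202=52, 203=20, 204=40
Total turnaround = 12 + 31 + 52 + 20 + 40 = 155

155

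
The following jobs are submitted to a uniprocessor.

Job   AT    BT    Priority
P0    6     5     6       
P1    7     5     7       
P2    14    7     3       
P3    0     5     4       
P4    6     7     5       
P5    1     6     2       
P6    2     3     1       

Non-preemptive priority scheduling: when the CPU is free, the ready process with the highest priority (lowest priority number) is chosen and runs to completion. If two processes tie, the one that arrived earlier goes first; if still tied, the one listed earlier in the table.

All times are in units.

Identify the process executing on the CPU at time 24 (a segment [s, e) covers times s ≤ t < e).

Schedule: | P3 0-5 | P6 5-8 | P5 8-14 | P2 14-21 | P4 21-28 | P0 28-33 | P1 33-38 |
Completion: P0=33  P1=38  P2=21  P3=5  P4=28  P5=14  P6=8
Turnaround (C−A): P0=27  P1=31  P2=7  P3=5  P4=22  P5=13  P6=6

P4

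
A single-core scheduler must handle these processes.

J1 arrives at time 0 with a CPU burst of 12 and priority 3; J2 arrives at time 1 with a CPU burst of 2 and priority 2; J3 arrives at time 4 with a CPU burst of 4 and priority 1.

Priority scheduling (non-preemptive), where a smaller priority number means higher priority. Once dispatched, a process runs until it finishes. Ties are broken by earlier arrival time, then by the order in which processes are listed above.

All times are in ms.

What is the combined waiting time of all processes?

23

Timeline: | J1 0-12 | J3 12-16 | J2 16-18 |
Completion: J1=12  J2=18  J3=16
Turnaround (C−A): J1=12  J2=17  J3=12
Waiting = turnaround − burst: J1=0, J2=15, J3=8
Total waiting = 0 + 15 + 8 = 23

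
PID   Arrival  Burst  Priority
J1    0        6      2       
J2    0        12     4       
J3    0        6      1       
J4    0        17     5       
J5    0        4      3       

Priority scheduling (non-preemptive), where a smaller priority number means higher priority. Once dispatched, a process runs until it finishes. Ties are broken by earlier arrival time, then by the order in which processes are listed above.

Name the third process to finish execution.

J5

Timeline: | J3 0-6 | J1 6-12 | J5 12-16 | J2 16-28 | J4 28-45 |
Completion: J1=12  J2=28  J3=6  J4=45  J5=16
Turnaround (C−A): J1=12  J2=28  J3=6  J4=45  J5=16
Finish order: J3 → J1 → J5 → J2 → J4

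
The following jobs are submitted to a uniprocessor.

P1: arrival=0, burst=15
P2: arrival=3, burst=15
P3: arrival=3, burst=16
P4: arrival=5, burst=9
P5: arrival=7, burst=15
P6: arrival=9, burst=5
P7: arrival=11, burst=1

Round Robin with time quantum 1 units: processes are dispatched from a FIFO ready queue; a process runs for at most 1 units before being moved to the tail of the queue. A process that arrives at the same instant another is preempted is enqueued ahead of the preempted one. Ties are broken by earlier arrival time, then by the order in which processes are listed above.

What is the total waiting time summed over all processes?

283

Timeline: | P1 0-3 | P2 3-4 | P3 4-5 | P1 5-6 | P2 6-7 | P4 7-8 | P3 8-9 | P1 9-10 | P5 10-11 | P2 11-12 | P4 12-13 | P6 13-14 | P3 14-15 | P1 15-16 | P7 16-17 | P5 17-18 | P2 18-19 | P4 19-20 | P6 20-21 | P3 21-22 | P1 22-23 | P5 23-24 | P2 24-25 | P4 25-26 | P6 26-27 | P3 27-28 | P1 28-29 | P5 29-30 | P2 30-31 | P4 31-32 | P6 32-33 | P3 33-34 | P1 34-35 | P5 35-36 | P2 36-37 | P4 37-38 | P6 38-39 | P3 39-40 | P1 40-41 | P5 41-42 | P2 42-43 | P4 43-44 | P3 44-45 | P1 45-46 | P5 46-47 | P2 47-48 | P4 48-49 | P3 49-50 | P1 50-51 | P5 51-52 | P2 52-53 | P4 53-54 | P3 54-55 | P1 55-56 | P5 56-57 | P2 57-58 | P3 58-59 | P1 59-60 | P5 60-61 | P2 61-62 | P3 62-63 | P1 63-64 | P5 64-65 | P2 65-66 | P3 66-67 | P5 67-68 | P2 68-69 | P3 69-70 | P5 70-71 | P2 71-72 | P3 72-73 | P5 73-74 | P3 74-75 | P5 75-76 |
Completion: P1=64  P2=72  P3=75  P4=54  P5=76  P6=39  P7=17
Turnaround (C−A): P1=64  P2=69  P3=72  P4=49  P5=69  P6=30  P7=6
Waiting = turnaround − burst: P1=49, P2=54, P3=56, P4=40, P5=54, P6=25, P7=5
Total waiting = 49 + 54 + 56 + 40 + 54 + 25 + 5 = 283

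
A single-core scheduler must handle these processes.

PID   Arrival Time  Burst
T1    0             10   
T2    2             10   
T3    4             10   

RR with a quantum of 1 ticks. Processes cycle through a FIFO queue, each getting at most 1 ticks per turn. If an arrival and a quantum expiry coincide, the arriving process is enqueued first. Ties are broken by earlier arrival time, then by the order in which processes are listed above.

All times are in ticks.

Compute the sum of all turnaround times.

77

Timeline: | T1 0-2 | T2 2-3 | T1 3-4 | T2 4-5 | T3 5-6 | T1 6-7 | T2 7-8 | T3 8-9 | T1 9-10 | T2 10-11 | T3 11-12 | T1 12-13 | T2 13-14 | T3 14-15 | T1 15-16 | T2 16-17 | T3 17-18 | T1 18-19 | T2 19-20 | T3 20-21 | T1 21-22 | T2 22-23 | T3 23-24 | T1 24-25 | T2 25-26 | T3 26-27 | T2 27-28 | T3 28-30 |
Completion: T1=25  T2=28  T3=30
Turnaround = completion − arrival: T1=25, T2=26, T3=26
Total turnaround = 25 + 26 + 26 = 77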